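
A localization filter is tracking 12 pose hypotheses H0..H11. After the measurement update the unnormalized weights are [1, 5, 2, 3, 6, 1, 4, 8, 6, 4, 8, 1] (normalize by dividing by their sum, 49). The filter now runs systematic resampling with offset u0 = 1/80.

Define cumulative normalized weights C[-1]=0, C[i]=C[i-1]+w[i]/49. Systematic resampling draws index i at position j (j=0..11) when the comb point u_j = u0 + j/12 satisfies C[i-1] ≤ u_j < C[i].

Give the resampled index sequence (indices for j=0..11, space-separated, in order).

0 1 3 4 4 6 7 7 8 9 10 10

C = [1/49, 6/49, 8/49, 11/49, 17/49, 18/49, 22/49, 30/49, 36/49, 40/49, 48/49, 1]
j=0: u_0=1/80 ∈ [0, 1/49) → index 0
j=1: u_1=23/240 ∈ [1/49, 6/49) → index 1
j=2: u_2=43/240 ∈ [8/49, 11/49) → index 3
j=3: u_3=21/80 ∈ [11/49, 17/49) → index 4
j=4: u_4=83/240 ∈ [11/49, 17/49) → index 4
j=5: u_5=103/240 ∈ [18/49, 22/49) → index 6
j=6: u_6=41/80 ∈ [22/49, 30/49) → index 7
j=7: u_7=143/240 ∈ [22/49, 30/49) → index 7
j=8: u_8=163/240 ∈ [30/49, 36/49) → index 8
j=9: u_9=61/80 ∈ [36/49, 40/49) → index 9
j=10: u_10=203/240 ∈ [40/49, 48/49) → index 10
j=11: u_11=223/240 ∈ [40/49, 48/49) → index 10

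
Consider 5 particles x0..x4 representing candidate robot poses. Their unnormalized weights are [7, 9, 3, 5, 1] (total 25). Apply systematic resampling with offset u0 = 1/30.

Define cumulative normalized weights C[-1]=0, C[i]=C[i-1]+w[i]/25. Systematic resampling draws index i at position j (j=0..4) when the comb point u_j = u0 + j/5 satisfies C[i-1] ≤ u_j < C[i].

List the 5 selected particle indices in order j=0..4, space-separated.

C = [7/25, 16/25, 19/25, 24/25, 1]
j=0: u_0=1/30 ∈ [0, 7/25) → index 0
j=1: u_1=7/30 ∈ [0, 7/25) → index 0
j=2: u_2=13/30 ∈ [7/25, 16/25) → index 1
j=3: u_3=19/30 ∈ [7/25, 16/25) → index 1
j=4: u_4=5/6 ∈ [19/25, 24/25) → index 3

0 0 1 1 3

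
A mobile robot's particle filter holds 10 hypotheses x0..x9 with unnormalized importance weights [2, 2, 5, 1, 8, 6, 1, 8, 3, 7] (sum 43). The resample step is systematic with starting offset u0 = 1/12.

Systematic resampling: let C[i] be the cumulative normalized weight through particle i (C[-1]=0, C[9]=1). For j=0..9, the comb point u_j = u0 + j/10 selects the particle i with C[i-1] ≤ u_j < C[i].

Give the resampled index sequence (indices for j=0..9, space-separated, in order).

1 2 4 4 5 7 7 8 9 9

C = [2/43, 4/43, 9/43, 10/43, 18/43, 24/43, 25/43, 33/43, 36/43, 1]
j=0: u_0=1/12 ∈ [2/43, 4/43) → index 1
j=1: u_1=11/60 ∈ [4/43, 9/43) → index 2
j=2: u_2=17/60 ∈ [10/43, 18/43) → index 4
j=3: u_3=23/60 ∈ [10/43, 18/43) → index 4
j=4: u_4=29/60 ∈ [18/43, 24/43) → index 5
j=5: u_5=7/12 ∈ [25/43, 33/43) → index 7
j=6: u_6=41/60 ∈ [25/43, 33/43) → index 7
j=7: u_7=47/60 ∈ [33/43, 36/43) → index 8
j=8: u_8=53/60 ∈ [36/43, 1) → index 9
j=9: u_9=59/60 ∈ [36/43, 1) → index 9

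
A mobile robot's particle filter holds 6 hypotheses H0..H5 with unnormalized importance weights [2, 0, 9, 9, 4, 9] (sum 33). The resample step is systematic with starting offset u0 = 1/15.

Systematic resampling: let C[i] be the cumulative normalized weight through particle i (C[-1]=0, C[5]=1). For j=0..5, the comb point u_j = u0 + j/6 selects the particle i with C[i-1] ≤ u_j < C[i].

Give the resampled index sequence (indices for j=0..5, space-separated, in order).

2 2 3 3 5 5

C = [2/33, 2/33, 1/3, 20/33, 8/11, 1]
j=0: u_0=1/15 ∈ [2/33, 1/3) → index 2
j=1: u_1=7/30 ∈ [2/33, 1/3) → index 2
j=2: u_2=2/5 ∈ [1/3, 20/33) → index 3
j=3: u_3=17/30 ∈ [1/3, 20/33) → index 3
j=4: u_4=11/15 ∈ [8/11, 1) → index 5
j=5: u_5=9/10 ∈ [8/11, 1) → index 5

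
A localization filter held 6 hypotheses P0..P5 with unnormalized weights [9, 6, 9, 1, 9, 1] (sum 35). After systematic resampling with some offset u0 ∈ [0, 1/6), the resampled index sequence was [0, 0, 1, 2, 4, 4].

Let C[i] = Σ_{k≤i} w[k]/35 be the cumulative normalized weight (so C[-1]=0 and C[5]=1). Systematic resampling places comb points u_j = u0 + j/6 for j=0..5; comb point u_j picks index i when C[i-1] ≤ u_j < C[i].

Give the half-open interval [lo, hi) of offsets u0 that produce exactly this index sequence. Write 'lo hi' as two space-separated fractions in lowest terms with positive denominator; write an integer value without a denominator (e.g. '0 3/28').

1/21 19/210

C = [9/35, 3/7, 24/35, 5/7, 34/35, 1]
j=0 picked index 0: u0 ∈ [0, 9/35)
j=1 picked index 0: u0 ∈ [-1/6, 19/210)
j=2 picked index 1: u0 ∈ [-8/105, 2/21)
j=3 picked index 2: u0 ∈ [-1/14, 13/70)
j=4 picked index 4: u0 ∈ [1/21, 32/105)
j=5 picked index 4: u0 ∈ [-5/42, 29/210)
intersection: [1/21, 19/210)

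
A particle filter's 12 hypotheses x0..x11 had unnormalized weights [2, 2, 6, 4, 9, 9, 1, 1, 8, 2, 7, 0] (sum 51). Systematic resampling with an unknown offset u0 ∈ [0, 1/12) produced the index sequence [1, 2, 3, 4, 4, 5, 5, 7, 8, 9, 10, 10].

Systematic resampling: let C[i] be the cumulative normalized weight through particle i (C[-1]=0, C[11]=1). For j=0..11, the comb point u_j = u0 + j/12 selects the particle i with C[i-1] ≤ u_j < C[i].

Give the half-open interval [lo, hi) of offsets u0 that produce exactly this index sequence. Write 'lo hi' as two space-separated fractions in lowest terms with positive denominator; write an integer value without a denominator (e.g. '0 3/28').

C = [2/51, 4/51, 10/51, 14/51, 23/51, 32/51, 11/17, 2/3, 14/17, 44/51, 1, 1]
j=0 picked index 1: u0 ∈ [2/51, 4/51)
j=1 picked index 2: u0 ∈ [-1/204, 23/204)
j=2 picked index 3: u0 ∈ [1/34, 11/102)
j=3 picked index 4: u0 ∈ [5/204, 41/204)
j=4 picked index 4: u0 ∈ [-1/17, 2/17)
j=5 picked index 5: u0 ∈ [7/204, 43/204)
j=6 picked index 5: u0 ∈ [-5/102, 13/102)
j=7 picked index 7: u0 ∈ [13/204, 1/12)
j=8 picked index 8: u0 ∈ [0, 8/51)
j=9 picked index 9: u0 ∈ [5/68, 23/204)
j=10 picked index 10: u0 ∈ [1/34, 1/6)
j=11 picked index 10: u0 ∈ [-11/204, 1/12)
intersection: [5/68, 4/51)

5/68 4/51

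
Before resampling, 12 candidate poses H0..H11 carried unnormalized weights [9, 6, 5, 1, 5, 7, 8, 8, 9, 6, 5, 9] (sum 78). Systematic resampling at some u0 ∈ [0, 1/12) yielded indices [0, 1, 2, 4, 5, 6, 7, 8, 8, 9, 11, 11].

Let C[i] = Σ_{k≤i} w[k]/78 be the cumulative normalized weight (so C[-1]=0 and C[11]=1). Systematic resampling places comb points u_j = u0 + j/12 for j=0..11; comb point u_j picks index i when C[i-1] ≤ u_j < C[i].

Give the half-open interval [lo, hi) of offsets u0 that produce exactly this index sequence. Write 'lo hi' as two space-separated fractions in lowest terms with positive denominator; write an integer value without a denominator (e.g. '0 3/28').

2/39 11/156

C = [3/26, 5/26, 10/39, 7/26, 1/3, 11/26, 41/78, 49/78, 29/39, 32/39, 23/26, 1]
j=0 picked index 0: u0 ∈ [0, 3/26)
j=1 picked index 1: u0 ∈ [5/156, 17/156)
j=2 picked index 2: u0 ∈ [1/39, 7/78)
j=3 picked index 4: u0 ∈ [1/52, 1/12)
j=4 picked index 5: u0 ∈ [0, 7/78)
j=5 picked index 6: u0 ∈ [1/156, 17/156)
j=6 picked index 7: u0 ∈ [1/39, 5/39)
j=7 picked index 8: u0 ∈ [7/156, 25/156)
j=8 picked index 8: u0 ∈ [-1/26, 1/13)
j=9 picked index 9: u0 ∈ [-1/156, 11/156)
j=10 picked index 11: u0 ∈ [2/39, 1/6)
j=11 picked index 11: u0 ∈ [-5/156, 1/12)
intersection: [2/39, 11/156)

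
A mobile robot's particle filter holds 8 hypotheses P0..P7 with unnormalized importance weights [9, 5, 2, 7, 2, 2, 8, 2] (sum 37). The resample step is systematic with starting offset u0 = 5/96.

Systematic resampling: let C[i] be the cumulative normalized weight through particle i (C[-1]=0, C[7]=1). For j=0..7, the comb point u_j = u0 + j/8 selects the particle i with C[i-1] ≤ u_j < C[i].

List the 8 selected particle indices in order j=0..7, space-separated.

C = [9/37, 14/37, 16/37, 23/37, 25/37, 27/37, 35/37, 1]
j=0: u_0=5/96 ∈ [0, 9/37) → index 0
j=1: u_1=17/96 ∈ [0, 9/37) → index 0
j=2: u_2=29/96 ∈ [9/37, 14/37) → index 1
j=3: u_3=41/96 ∈ [14/37, 16/37) → index 2
j=4: u_4=53/96 ∈ [16/37, 23/37) → index 3
j=5: u_5=65/96 ∈ [25/37, 27/37) → index 5
j=6: u_6=77/96 ∈ [27/37, 35/37) → index 6
j=7: u_7=89/96 ∈ [27/37, 35/37) → index 6

0 0 1 2 3 5 6 6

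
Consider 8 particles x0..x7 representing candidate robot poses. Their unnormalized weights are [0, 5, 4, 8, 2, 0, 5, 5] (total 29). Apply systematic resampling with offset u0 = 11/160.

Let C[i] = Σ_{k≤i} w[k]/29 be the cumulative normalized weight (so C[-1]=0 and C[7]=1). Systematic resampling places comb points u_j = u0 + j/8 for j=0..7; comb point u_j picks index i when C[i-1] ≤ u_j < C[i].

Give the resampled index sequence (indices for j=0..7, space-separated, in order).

1 2 3 3 3 6 6 7

C = [0, 5/29, 9/29, 17/29, 19/29, 19/29, 24/29, 1]
j=0: u_0=11/160 ∈ [0, 5/29) → index 1
j=1: u_1=31/160 ∈ [5/29, 9/29) → index 2
j=2: u_2=51/160 ∈ [9/29, 17/29) → index 3
j=3: u_3=71/160 ∈ [9/29, 17/29) → index 3
j=4: u_4=91/160 ∈ [9/29, 17/29) → index 3
j=5: u_5=111/160 ∈ [19/29, 24/29) → index 6
j=6: u_6=131/160 ∈ [19/29, 24/29) → index 6
j=7: u_7=151/160 ∈ [24/29, 1) → index 7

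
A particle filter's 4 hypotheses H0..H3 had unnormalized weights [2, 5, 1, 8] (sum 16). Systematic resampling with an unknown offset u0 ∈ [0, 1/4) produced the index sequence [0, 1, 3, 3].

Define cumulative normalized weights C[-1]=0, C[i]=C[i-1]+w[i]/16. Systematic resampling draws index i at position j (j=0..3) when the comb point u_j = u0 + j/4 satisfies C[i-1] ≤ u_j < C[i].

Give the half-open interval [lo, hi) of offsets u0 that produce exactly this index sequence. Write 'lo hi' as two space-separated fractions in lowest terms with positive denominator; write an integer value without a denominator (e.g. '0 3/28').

0 1/8

C = [1/8, 7/16, 1/2, 1]
j=0 picked index 0: u0 ∈ [0, 1/8)
j=1 picked index 1: u0 ∈ [-1/8, 3/16)
j=2 picked index 3: u0 ∈ [0, 1/2)
j=3 picked index 3: u0 ∈ [-1/4, 1/4)
intersection: [0, 1/8)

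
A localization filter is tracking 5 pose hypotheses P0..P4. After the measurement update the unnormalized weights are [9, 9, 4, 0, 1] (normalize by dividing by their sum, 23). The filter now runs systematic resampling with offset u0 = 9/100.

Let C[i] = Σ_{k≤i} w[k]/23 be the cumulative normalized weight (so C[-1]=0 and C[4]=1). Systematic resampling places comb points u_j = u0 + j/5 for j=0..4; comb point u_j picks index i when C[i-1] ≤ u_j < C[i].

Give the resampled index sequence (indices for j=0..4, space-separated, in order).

0 0 1 1 2

C = [9/23, 18/23, 22/23, 22/23, 1]
j=0: u_0=9/100 ∈ [0, 9/23) → index 0
j=1: u_1=29/100 ∈ [0, 9/23) → index 0
j=2: u_2=49/100 ∈ [9/23, 18/23) → index 1
j=3: u_3=69/100 ∈ [9/23, 18/23) → index 1
j=4: u_4=89/100 ∈ [18/23, 22/23) → index 2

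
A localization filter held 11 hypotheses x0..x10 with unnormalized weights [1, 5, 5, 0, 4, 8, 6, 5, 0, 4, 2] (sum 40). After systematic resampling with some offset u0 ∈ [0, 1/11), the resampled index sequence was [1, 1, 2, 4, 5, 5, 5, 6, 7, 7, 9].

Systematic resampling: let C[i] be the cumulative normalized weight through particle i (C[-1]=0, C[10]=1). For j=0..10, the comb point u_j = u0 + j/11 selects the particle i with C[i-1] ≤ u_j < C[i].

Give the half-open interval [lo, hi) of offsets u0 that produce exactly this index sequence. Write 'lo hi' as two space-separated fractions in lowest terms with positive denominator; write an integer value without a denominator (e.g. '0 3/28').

1/40 13/440

C = [1/40, 3/20, 11/40, 11/40, 3/8, 23/40, 29/40, 17/20, 17/20, 19/20, 1]
j=0 picked index 1: u0 ∈ [1/40, 3/20)
j=1 picked index 1: u0 ∈ [-29/440, 13/220)
j=2 picked index 2: u0 ∈ [-7/220, 41/440)
j=3 picked index 4: u0 ∈ [1/440, 9/88)
j=4 picked index 5: u0 ∈ [1/88, 93/440)
j=5 picked index 5: u0 ∈ [-7/88, 53/440)
j=6 picked index 5: u0 ∈ [-15/88, 13/440)
j=7 picked index 6: u0 ∈ [-27/440, 39/440)
j=8 picked index 7: u0 ∈ [-1/440, 27/220)
j=9 picked index 7: u0 ∈ [-41/440, 7/220)
j=10 picked index 9: u0 ∈ [-13/220, 9/220)
intersection: [1/40, 13/440)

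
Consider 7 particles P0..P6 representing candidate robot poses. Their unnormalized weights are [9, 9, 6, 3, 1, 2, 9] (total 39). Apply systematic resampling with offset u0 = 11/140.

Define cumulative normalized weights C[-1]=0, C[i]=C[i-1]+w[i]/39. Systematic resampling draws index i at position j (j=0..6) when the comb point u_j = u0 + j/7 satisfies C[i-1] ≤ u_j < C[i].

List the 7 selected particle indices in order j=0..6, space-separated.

0 0 1 2 3 6 6

C = [3/13, 6/13, 8/13, 9/13, 28/39, 10/13, 1]
j=0: u_0=11/140 ∈ [0, 3/13) → index 0
j=1: u_1=31/140 ∈ [0, 3/13) → index 0
j=2: u_2=51/140 ∈ [3/13, 6/13) → index 1
j=3: u_3=71/140 ∈ [6/13, 8/13) → index 2
j=4: u_4=13/20 ∈ [8/13, 9/13) → index 3
j=5: u_5=111/140 ∈ [10/13, 1) → index 6
j=6: u_6=131/140 ∈ [10/13, 1) → index 6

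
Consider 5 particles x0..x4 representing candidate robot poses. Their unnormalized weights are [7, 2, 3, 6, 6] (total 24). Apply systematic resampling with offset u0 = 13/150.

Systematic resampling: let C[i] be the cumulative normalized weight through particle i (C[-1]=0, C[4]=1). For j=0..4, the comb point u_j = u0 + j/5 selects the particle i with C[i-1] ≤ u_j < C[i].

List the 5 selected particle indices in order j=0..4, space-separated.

0 0 2 3 4

C = [7/24, 3/8, 1/2, 3/4, 1]
j=0: u_0=13/150 ∈ [0, 7/24) → index 0
j=1: u_1=43/150 ∈ [0, 7/24) → index 0
j=2: u_2=73/150 ∈ [3/8, 1/2) → index 2
j=3: u_3=103/150 ∈ [1/2, 3/4) → index 3
j=4: u_4=133/150 ∈ [3/4, 1) → index 4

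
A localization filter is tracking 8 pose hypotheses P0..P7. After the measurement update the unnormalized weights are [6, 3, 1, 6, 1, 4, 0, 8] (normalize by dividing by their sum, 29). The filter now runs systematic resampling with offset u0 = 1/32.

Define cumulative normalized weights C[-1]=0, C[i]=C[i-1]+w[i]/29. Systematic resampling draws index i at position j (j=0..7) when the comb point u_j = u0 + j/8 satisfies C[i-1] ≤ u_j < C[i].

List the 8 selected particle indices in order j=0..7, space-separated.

C = [6/29, 9/29, 10/29, 16/29, 17/29, 21/29, 21/29, 1]
j=0: u_0=1/32 ∈ [0, 6/29) → index 0
j=1: u_1=5/32 ∈ [0, 6/29) → index 0
j=2: u_2=9/32 ∈ [6/29, 9/29) → index 1
j=3: u_3=13/32 ∈ [10/29, 16/29) → index 3
j=4: u_4=17/32 ∈ [10/29, 16/29) → index 3
j=5: u_5=21/32 ∈ [17/29, 21/29) → index 5
j=6: u_6=25/32 ∈ [21/29, 1) → index 7
j=7: u_7=29/32 ∈ [21/29, 1) → index 7

0 0 1 3 3 5 7 7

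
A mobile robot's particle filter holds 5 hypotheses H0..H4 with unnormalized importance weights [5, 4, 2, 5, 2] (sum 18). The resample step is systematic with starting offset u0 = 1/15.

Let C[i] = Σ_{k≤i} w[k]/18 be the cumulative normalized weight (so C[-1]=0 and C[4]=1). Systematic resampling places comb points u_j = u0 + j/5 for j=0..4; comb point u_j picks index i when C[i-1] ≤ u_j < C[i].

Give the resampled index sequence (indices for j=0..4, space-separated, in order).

C = [5/18, 1/2, 11/18, 8/9, 1]
j=0: u_0=1/15 ∈ [0, 5/18) → index 0
j=1: u_1=4/15 ∈ [0, 5/18) → index 0
j=2: u_2=7/15 ∈ [5/18, 1/2) → index 1
j=3: u_3=2/3 ∈ [11/18, 8/9) → index 3
j=4: u_4=13/15 ∈ [11/18, 8/9) → index 3

0 0 1 3 3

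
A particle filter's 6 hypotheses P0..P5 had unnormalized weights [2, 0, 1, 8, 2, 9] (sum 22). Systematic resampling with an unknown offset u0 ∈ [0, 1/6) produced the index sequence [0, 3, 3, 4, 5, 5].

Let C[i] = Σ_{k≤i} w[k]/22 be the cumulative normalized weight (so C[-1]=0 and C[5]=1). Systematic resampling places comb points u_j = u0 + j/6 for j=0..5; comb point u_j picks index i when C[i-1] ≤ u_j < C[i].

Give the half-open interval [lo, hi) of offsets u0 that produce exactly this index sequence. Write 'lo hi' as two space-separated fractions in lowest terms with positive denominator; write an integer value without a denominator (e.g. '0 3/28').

0 1/11

C = [1/11, 1/11, 3/22, 1/2, 13/22, 1]
j=0 picked index 0: u0 ∈ [0, 1/11)
j=1 picked index 3: u0 ∈ [-1/33, 1/3)
j=2 picked index 3: u0 ∈ [-13/66, 1/6)
j=3 picked index 4: u0 ∈ [0, 1/11)
j=4 picked index 5: u0 ∈ [-5/66, 1/3)
j=5 picked index 5: u0 ∈ [-8/33, 1/6)
intersection: [0, 1/11)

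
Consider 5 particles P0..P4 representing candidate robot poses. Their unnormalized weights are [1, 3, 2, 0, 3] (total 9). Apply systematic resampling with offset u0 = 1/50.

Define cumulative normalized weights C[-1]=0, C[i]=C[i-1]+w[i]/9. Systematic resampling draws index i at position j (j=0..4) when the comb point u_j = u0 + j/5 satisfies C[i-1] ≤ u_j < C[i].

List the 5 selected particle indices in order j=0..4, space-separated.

0 1 1 2 4

C = [1/9, 4/9, 2/3, 2/3, 1]
j=0: u_0=1/50 ∈ [0, 1/9) → index 0
j=1: u_1=11/50 ∈ [1/9, 4/9) → index 1
j=2: u_2=21/50 ∈ [1/9, 4/9) → index 1
j=3: u_3=31/50 ∈ [4/9, 2/3) → index 2
j=4: u_4=41/50 ∈ [2/3, 1) → index 4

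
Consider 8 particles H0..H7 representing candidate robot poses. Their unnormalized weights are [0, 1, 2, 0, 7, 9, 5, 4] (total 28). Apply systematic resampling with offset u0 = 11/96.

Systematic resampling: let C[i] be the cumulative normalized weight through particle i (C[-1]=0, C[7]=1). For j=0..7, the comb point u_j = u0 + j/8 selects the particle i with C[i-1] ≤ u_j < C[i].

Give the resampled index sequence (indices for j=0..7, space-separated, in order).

C = [0, 1/28, 3/28, 3/28, 5/14, 19/28, 6/7, 1]
j=0: u_0=11/96 ∈ [3/28, 5/14) → index 4
j=1: u_1=23/96 ∈ [3/28, 5/14) → index 4
j=2: u_2=35/96 ∈ [5/14, 19/28) → index 5
j=3: u_3=47/96 ∈ [5/14, 19/28) → index 5
j=4: u_4=59/96 ∈ [5/14, 19/28) → index 5
j=5: u_5=71/96 ∈ [19/28, 6/7) → index 6
j=6: u_6=83/96 ∈ [6/7, 1) → index 7
j=7: u_7=95/96 ∈ [6/7, 1) → index 7

4 4 5 5 5 6 7 7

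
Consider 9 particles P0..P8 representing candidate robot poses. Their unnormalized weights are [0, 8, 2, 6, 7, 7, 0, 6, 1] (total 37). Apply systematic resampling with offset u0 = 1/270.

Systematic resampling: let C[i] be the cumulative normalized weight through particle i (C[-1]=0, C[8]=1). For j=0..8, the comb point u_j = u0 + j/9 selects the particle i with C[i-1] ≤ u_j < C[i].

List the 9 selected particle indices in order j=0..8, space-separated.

1 1 2 3 4 4 5 5 7

C = [0, 8/37, 10/37, 16/37, 23/37, 30/37, 30/37, 36/37, 1]
j=0: u_0=1/270 ∈ [0, 8/37) → index 1
j=1: u_1=31/270 ∈ [0, 8/37) → index 1
j=2: u_2=61/270 ∈ [8/37, 10/37) → index 2
j=3: u_3=91/270 ∈ [10/37, 16/37) → index 3
j=4: u_4=121/270 ∈ [16/37, 23/37) → index 4
j=5: u_5=151/270 ∈ [16/37, 23/37) → index 4
j=6: u_6=181/270 ∈ [23/37, 30/37) → index 5
j=7: u_7=211/270 ∈ [23/37, 30/37) → index 5
j=8: u_8=241/270 ∈ [30/37, 36/37) → index 7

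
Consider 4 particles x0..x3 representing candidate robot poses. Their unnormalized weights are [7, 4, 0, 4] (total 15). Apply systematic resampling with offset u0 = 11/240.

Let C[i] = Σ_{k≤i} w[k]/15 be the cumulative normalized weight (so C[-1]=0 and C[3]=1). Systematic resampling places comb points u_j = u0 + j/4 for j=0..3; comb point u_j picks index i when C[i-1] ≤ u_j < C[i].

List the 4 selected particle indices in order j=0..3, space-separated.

C = [7/15, 11/15, 11/15, 1]
j=0: u_0=11/240 ∈ [0, 7/15) → index 0
j=1: u_1=71/240 ∈ [0, 7/15) → index 0
j=2: u_2=131/240 ∈ [7/15, 11/15) → index 1
j=3: u_3=191/240 ∈ [11/15, 1) → index 3

0 0 1 3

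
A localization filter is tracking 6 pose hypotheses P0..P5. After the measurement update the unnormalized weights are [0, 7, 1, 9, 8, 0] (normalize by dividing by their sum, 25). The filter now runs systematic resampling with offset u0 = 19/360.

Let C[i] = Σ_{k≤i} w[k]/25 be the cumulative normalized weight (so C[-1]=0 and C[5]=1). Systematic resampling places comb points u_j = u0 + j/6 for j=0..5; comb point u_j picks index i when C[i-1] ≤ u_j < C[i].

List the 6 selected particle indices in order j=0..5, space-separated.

1 1 3 3 4 4

C = [0, 7/25, 8/25, 17/25, 1, 1]
j=0: u_0=19/360 ∈ [0, 7/25) → index 1
j=1: u_1=79/360 ∈ [0, 7/25) → index 1
j=2: u_2=139/360 ∈ [8/25, 17/25) → index 3
j=3: u_3=199/360 ∈ [8/25, 17/25) → index 3
j=4: u_4=259/360 ∈ [17/25, 1) → index 4
j=5: u_5=319/360 ∈ [17/25, 1) → index 4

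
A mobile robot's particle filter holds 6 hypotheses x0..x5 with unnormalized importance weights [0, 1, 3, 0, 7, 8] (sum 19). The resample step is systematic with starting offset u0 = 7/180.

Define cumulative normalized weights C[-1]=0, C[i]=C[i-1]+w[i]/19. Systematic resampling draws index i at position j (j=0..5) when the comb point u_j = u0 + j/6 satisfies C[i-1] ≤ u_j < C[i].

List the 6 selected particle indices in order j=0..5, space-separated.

C = [0, 1/19, 4/19, 4/19, 11/19, 1]
j=0: u_0=7/180 ∈ [0, 1/19) → index 1
j=1: u_1=37/180 ∈ [1/19, 4/19) → index 2
j=2: u_2=67/180 ∈ [4/19, 11/19) → index 4
j=3: u_3=97/180 ∈ [4/19, 11/19) → index 4
j=4: u_4=127/180 ∈ [11/19, 1) → index 5
j=5: u_5=157/180 ∈ [11/19, 1) → index 5

1 2 4 4 5 5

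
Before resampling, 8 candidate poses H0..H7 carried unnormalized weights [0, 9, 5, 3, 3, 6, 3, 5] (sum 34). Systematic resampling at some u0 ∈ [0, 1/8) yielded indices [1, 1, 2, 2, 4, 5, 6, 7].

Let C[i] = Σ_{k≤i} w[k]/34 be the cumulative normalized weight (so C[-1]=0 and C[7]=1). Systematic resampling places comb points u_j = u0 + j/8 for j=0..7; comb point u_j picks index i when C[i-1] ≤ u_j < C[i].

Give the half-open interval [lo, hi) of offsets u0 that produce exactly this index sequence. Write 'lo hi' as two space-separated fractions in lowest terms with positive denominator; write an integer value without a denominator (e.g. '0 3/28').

C = [0, 9/34, 7/17, 1/2, 10/17, 13/17, 29/34, 1]
j=0 picked index 1: u0 ∈ [0, 9/34)
j=1 picked index 1: u0 ∈ [-1/8, 19/136)
j=2 picked index 2: u0 ∈ [1/68, 11/68)
j=3 picked index 2: u0 ∈ [-15/136, 5/136)
j=4 picked index 4: u0 ∈ [0, 3/34)
j=5 picked index 5: u0 ∈ [-5/136, 19/136)
j=6 picked index 6: u0 ∈ [1/68, 7/68)
j=7 picked index 7: u0 ∈ [-3/136, 1/8)
intersection: [1/68, 5/136)

1/68 5/136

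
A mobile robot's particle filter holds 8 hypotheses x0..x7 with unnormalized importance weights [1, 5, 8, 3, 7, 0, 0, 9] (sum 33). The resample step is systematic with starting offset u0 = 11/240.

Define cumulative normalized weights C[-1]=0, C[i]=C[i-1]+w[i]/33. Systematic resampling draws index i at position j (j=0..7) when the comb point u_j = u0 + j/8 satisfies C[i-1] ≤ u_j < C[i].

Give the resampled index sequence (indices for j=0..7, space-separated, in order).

C = [1/33, 2/11, 14/33, 17/33, 8/11, 8/11, 8/11, 1]
j=0: u_0=11/240 ∈ [1/33, 2/11) → index 1
j=1: u_1=41/240 ∈ [1/33, 2/11) → index 1
j=2: u_2=71/240 ∈ [2/11, 14/33) → index 2
j=3: u_3=101/240 ∈ [2/11, 14/33) → index 2
j=4: u_4=131/240 ∈ [17/33, 8/11) → index 4
j=5: u_5=161/240 ∈ [17/33, 8/11) → index 4
j=6: u_6=191/240 ∈ [8/11, 1) → index 7
j=7: u_7=221/240 ∈ [8/11, 1) → index 7

1 1 2 2 4 4 7 7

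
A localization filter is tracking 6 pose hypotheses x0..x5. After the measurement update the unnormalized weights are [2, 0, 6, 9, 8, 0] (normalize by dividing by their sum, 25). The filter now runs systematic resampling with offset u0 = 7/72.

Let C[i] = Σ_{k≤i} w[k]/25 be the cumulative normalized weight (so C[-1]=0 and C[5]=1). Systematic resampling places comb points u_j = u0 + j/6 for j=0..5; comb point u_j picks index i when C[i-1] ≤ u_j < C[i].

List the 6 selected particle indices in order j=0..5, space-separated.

2 2 3 3 4 4

C = [2/25, 2/25, 8/25, 17/25, 1, 1]
j=0: u_0=7/72 ∈ [2/25, 8/25) → index 2
j=1: u_1=19/72 ∈ [2/25, 8/25) → index 2
j=2: u_2=31/72 ∈ [8/25, 17/25) → index 3
j=3: u_3=43/72 ∈ [8/25, 17/25) → index 3
j=4: u_4=55/72 ∈ [17/25, 1) → index 4
j=5: u_5=67/72 ∈ [17/25, 1) → index 4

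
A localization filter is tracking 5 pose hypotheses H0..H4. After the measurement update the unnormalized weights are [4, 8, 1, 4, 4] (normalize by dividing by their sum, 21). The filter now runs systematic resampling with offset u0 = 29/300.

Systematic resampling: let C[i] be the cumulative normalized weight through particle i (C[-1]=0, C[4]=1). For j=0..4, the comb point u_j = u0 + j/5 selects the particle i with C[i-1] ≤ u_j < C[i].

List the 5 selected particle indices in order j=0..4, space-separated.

0 1 1 3 4

C = [4/21, 4/7, 13/21, 17/21, 1]
j=0: u_0=29/300 ∈ [0, 4/21) → index 0
j=1: u_1=89/300 ∈ [4/21, 4/7) → index 1
j=2: u_2=149/300 ∈ [4/21, 4/7) → index 1
j=3: u_3=209/300 ∈ [13/21, 17/21) → index 3
j=4: u_4=269/300 ∈ [17/21, 1) → index 4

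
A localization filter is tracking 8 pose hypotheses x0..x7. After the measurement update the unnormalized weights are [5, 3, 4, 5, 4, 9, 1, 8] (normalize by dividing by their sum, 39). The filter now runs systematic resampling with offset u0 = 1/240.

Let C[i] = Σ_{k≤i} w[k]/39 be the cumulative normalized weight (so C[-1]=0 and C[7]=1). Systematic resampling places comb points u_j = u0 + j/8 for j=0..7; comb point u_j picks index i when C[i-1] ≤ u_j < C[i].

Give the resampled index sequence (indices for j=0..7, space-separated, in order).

0 1 2 3 4 5 5 7

C = [5/39, 8/39, 4/13, 17/39, 7/13, 10/13, 31/39, 1]
j=0: u_0=1/240 ∈ [0, 5/39) → index 0
j=1: u_1=31/240 ∈ [5/39, 8/39) → index 1
j=2: u_2=61/240 ∈ [8/39, 4/13) → index 2
j=3: u_3=91/240 ∈ [4/13, 17/39) → index 3
j=4: u_4=121/240 ∈ [17/39, 7/13) → index 4
j=5: u_5=151/240 ∈ [7/13, 10/13) → index 5
j=6: u_6=181/240 ∈ [7/13, 10/13) → index 5
j=7: u_7=211/240 ∈ [31/39, 1) → index 7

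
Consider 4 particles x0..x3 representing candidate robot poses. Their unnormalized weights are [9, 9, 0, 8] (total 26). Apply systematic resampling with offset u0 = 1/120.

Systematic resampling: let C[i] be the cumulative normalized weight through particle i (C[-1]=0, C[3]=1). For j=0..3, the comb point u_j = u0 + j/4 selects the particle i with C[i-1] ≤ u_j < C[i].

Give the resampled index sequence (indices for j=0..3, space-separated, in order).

0 0 1 3

C = [9/26, 9/13, 9/13, 1]
j=0: u_0=1/120 ∈ [0, 9/26) → index 0
j=1: u_1=31/120 ∈ [0, 9/26) → index 0
j=2: u_2=61/120 ∈ [9/26, 9/13) → index 1
j=3: u_3=91/120 ∈ [9/13, 1) → index 3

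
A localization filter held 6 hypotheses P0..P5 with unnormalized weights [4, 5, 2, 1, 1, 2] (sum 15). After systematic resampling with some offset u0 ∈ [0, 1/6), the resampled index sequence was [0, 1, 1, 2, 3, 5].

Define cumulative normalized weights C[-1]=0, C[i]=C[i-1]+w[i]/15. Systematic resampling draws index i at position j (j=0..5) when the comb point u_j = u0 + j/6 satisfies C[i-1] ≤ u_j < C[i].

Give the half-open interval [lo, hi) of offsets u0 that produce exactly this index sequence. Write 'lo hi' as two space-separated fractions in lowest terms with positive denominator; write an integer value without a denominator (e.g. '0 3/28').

1/10 2/15

C = [4/15, 3/5, 11/15, 4/5, 13/15, 1]
j=0 picked index 0: u0 ∈ [0, 4/15)
j=1 picked index 1: u0 ∈ [1/10, 13/30)
j=2 picked index 1: u0 ∈ [-1/15, 4/15)
j=3 picked index 2: u0 ∈ [1/10, 7/30)
j=4 picked index 3: u0 ∈ [1/15, 2/15)
j=5 picked index 5: u0 ∈ [1/30, 1/6)
intersection: [1/10, 2/15)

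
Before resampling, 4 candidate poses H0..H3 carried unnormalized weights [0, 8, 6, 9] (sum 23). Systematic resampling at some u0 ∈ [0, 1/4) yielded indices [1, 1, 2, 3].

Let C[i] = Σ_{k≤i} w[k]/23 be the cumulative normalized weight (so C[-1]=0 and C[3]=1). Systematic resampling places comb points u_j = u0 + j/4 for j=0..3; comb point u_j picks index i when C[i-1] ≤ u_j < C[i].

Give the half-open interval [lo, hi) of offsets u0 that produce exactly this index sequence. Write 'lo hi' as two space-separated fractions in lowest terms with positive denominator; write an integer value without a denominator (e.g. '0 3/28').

0 9/92

C = [0, 8/23, 14/23, 1]
j=0 picked index 1: u0 ∈ [0, 8/23)
j=1 picked index 1: u0 ∈ [-1/4, 9/92)
j=2 picked index 2: u0 ∈ [-7/46, 5/46)
j=3 picked index 3: u0 ∈ [-13/92, 1/4)
intersection: [0, 9/92)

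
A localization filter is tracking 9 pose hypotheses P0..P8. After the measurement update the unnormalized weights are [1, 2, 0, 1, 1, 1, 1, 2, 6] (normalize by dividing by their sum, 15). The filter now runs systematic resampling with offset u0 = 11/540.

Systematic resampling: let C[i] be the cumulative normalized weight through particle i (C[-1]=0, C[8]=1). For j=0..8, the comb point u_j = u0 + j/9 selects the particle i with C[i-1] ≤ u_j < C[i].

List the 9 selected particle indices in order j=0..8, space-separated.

C = [1/15, 1/5, 1/5, 4/15, 1/3, 2/5, 7/15, 3/5, 1]
j=0: u_0=11/540 ∈ [0, 1/15) → index 0
j=1: u_1=71/540 ∈ [1/15, 1/5) → index 1
j=2: u_2=131/540 ∈ [1/5, 4/15) → index 3
j=3: u_3=191/540 ∈ [1/3, 2/5) → index 5
j=4: u_4=251/540 ∈ [2/5, 7/15) → index 6
j=5: u_5=311/540 ∈ [7/15, 3/5) → index 7
j=6: u_6=371/540 ∈ [3/5, 1) → index 8
j=7: u_7=431/540 ∈ [3/5, 1) → index 8
j=8: u_8=491/540 ∈ [3/5, 1) → index 8

0 1 3 5 6 7 8 8 8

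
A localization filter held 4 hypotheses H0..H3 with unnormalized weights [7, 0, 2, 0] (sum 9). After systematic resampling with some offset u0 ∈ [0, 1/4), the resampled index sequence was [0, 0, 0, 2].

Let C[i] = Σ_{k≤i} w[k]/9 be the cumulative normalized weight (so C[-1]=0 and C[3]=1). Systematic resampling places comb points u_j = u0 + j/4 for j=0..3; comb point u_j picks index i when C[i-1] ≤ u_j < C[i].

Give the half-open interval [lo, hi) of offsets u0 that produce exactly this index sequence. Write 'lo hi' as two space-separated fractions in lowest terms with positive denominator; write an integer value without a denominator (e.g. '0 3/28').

C = [7/9, 7/9, 1, 1]
j=0 picked index 0: u0 ∈ [0, 7/9)
j=1 picked index 0: u0 ∈ [-1/4, 19/36)
j=2 picked index 0: u0 ∈ [-1/2, 5/18)
j=3 picked index 2: u0 ∈ [1/36, 1/4)
intersection: [1/36, 1/4)

1/36 1/4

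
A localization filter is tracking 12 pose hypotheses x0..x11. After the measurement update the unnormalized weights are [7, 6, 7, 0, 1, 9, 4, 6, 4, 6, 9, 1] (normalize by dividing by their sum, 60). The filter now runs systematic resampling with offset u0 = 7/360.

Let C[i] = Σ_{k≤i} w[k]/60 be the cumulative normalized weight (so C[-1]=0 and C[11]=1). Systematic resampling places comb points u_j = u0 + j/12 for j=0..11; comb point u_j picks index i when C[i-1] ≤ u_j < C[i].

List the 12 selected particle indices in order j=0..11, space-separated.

0 0 1 2 5 5 6 7 8 9 10 10

C = [7/60, 13/60, 1/3, 1/3, 7/20, 1/2, 17/30, 2/3, 11/15, 5/6, 59/60, 1]
j=0: u_0=7/360 ∈ [0, 7/60) → index 0
j=1: u_1=37/360 ∈ [0, 7/60) → index 0
j=2: u_2=67/360 ∈ [7/60, 13/60) → index 1
j=3: u_3=97/360 ∈ [13/60, 1/3) → index 2
j=4: u_4=127/360 ∈ [7/20, 1/2) → index 5
j=5: u_5=157/360 ∈ [7/20, 1/2) → index 5
j=6: u_6=187/360 ∈ [1/2, 17/30) → index 6
j=7: u_7=217/360 ∈ [17/30, 2/3) → index 7
j=8: u_8=247/360 ∈ [2/3, 11/15) → index 8
j=9: u_9=277/360 ∈ [11/15, 5/6) → index 9
j=10: u_10=307/360 ∈ [5/6, 59/60) → index 10
j=11: u_11=337/360 ∈ [5/6, 59/60) → index 10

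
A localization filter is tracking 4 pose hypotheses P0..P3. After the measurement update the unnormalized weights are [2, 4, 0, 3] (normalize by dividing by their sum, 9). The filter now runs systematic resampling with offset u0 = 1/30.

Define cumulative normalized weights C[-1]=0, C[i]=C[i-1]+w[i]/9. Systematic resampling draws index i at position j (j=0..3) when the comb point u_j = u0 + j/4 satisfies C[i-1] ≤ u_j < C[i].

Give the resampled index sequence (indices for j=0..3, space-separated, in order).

0 1 1 3

C = [2/9, 2/3, 2/3, 1]
j=0: u_0=1/30 ∈ [0, 2/9) → index 0
j=1: u_1=17/60 ∈ [2/9, 2/3) → index 1
j=2: u_2=8/15 ∈ [2/9, 2/3) → index 1
j=3: u_3=47/60 ∈ [2/3, 1) → index 3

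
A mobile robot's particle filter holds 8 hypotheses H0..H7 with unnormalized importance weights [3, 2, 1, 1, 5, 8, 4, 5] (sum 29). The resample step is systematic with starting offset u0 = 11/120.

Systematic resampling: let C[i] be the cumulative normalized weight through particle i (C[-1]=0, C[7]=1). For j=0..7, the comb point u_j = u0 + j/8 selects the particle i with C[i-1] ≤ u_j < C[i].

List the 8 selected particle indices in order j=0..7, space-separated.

C = [3/29, 5/29, 6/29, 7/29, 12/29, 20/29, 24/29, 1]
j=0: u_0=11/120 ∈ [0, 3/29) → index 0
j=1: u_1=13/60 ∈ [6/29, 7/29) → index 3
j=2: u_2=41/120 ∈ [7/29, 12/29) → index 4
j=3: u_3=7/15 ∈ [12/29, 20/29) → index 5
j=4: u_4=71/120 ∈ [12/29, 20/29) → index 5
j=5: u_5=43/60 ∈ [20/29, 24/29) → index 6
j=6: u_6=101/120 ∈ [24/29, 1) → index 7
j=7: u_7=29/30 ∈ [24/29, 1) → index 7

0 3 4 5 5 6 7 7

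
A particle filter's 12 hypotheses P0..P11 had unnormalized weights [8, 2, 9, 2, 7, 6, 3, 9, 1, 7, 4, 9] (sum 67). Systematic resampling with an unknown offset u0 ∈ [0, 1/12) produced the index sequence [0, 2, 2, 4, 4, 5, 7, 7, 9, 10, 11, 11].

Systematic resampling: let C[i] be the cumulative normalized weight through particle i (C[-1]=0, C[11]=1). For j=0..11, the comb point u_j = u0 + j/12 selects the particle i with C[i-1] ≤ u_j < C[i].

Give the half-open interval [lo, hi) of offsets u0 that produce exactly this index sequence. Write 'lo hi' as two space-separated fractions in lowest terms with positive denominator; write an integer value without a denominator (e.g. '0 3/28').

C = [8/67, 10/67, 19/67, 21/67, 28/67, 34/67, 37/67, 46/67, 47/67, 54/67, 58/67, 1]
j=0 picked index 0: u0 ∈ [0, 8/67)
j=1 picked index 2: u0 ∈ [53/804, 161/804)
j=2 picked index 2: u0 ∈ [-7/402, 47/402)
j=3 picked index 4: u0 ∈ [17/268, 45/268)
j=4 picked index 4: u0 ∈ [-4/201, 17/201)
j=5 picked index 5: u0 ∈ [1/804, 73/804)
j=6 picked index 7: u0 ∈ [7/134, 25/134)
j=7 picked index 7: u0 ∈ [-25/804, 83/804)
j=8 picked index 9: u0 ∈ [7/201, 28/201)
j=9 picked index 10: u0 ∈ [15/268, 31/268)
j=10 picked index 11: u0 ∈ [13/402, 1/6)
j=11 picked index 11: u0 ∈ [-41/804, 1/12)
intersection: [53/804, 1/12)

53/804 1/12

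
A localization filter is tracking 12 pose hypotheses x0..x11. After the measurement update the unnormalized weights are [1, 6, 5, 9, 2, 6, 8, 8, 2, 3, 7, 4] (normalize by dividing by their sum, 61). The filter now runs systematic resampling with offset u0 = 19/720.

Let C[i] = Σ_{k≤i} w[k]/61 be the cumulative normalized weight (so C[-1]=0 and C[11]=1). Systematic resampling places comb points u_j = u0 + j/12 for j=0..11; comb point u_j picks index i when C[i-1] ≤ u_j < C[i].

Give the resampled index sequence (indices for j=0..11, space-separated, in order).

1 1 2 3 4 5 6 7 7 9 10 11

C = [1/61, 7/61, 12/61, 21/61, 23/61, 29/61, 37/61, 45/61, 47/61, 50/61, 57/61, 1]
j=0: u_0=19/720 ∈ [1/61, 7/61) → index 1
j=1: u_1=79/720 ∈ [1/61, 7/61) → index 1
j=2: u_2=139/720 ∈ [7/61, 12/61) → index 2
j=3: u_3=199/720 ∈ [12/61, 21/61) → index 3
j=4: u_4=259/720 ∈ [21/61, 23/61) → index 4
j=5: u_5=319/720 ∈ [23/61, 29/61) → index 5
j=6: u_6=379/720 ∈ [29/61, 37/61) → index 6
j=7: u_7=439/720 ∈ [37/61, 45/61) → index 7
j=8: u_8=499/720 ∈ [37/61, 45/61) → index 7
j=9: u_9=559/720 ∈ [47/61, 50/61) → index 9
j=10: u_10=619/720 ∈ [50/61, 57/61) → index 10
j=11: u_11=679/720 ∈ [57/61, 1) → index 11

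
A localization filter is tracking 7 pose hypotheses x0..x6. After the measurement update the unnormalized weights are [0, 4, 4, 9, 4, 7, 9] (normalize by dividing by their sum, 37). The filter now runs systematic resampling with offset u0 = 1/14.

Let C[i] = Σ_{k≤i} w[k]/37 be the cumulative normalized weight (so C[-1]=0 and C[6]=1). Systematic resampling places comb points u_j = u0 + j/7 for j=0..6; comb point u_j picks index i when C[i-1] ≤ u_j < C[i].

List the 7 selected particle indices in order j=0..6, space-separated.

C = [0, 4/37, 8/37, 17/37, 21/37, 28/37, 1]
j=0: u_0=1/14 ∈ [0, 4/37) → index 1
j=1: u_1=3/14 ∈ [4/37, 8/37) → index 2
j=2: u_2=5/14 ∈ [8/37, 17/37) → index 3
j=3: u_3=1/2 ∈ [17/37, 21/37) → index 4
j=4: u_4=9/14 ∈ [21/37, 28/37) → index 5
j=5: u_5=11/14 ∈ [28/37, 1) → index 6
j=6: u_6=13/14 ∈ [28/37, 1) → index 6

1 2 3 4 5 6 6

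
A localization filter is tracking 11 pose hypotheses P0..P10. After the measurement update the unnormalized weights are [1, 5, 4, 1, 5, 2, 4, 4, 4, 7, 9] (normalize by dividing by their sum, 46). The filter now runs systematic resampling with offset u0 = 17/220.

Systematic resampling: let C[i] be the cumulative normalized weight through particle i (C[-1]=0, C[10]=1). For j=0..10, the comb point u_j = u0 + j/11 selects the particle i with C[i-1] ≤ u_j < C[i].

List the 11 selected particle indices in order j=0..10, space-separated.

C = [1/46, 3/23, 5/23, 11/46, 8/23, 9/23, 11/23, 13/23, 15/23, 37/46, 1]
j=0: u_0=17/220 ∈ [1/46, 3/23) → index 1
j=1: u_1=37/220 ∈ [3/23, 5/23) → index 2
j=2: u_2=57/220 ∈ [11/46, 8/23) → index 4
j=3: u_3=7/20 ∈ [8/23, 9/23) → index 5
j=4: u_4=97/220 ∈ [9/23, 11/23) → index 6
j=5: u_5=117/220 ∈ [11/23, 13/23) → index 7
j=6: u_6=137/220 ∈ [13/23, 15/23) → index 8
j=7: u_7=157/220 ∈ [15/23, 37/46) → index 9
j=8: u_8=177/220 ∈ [37/46, 1) → index 10
j=9: u_9=197/220 ∈ [37/46, 1) → index 10
j=10: u_10=217/220 ∈ [37/46, 1) → index 10

1 2 4 5 6 7 8 9 10 10 10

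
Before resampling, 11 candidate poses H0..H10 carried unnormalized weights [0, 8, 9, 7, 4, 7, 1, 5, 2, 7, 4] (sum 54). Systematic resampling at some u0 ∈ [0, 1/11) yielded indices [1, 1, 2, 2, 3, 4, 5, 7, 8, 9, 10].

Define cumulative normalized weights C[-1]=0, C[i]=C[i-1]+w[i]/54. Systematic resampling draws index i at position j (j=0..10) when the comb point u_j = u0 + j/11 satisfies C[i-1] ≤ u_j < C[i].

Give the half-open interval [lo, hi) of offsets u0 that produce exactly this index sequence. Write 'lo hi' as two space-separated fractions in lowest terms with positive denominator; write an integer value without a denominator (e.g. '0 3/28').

19/594 25/594

C = [0, 4/27, 17/54, 4/9, 14/27, 35/54, 2/3, 41/54, 43/54, 25/27, 1]
j=0 picked index 1: u0 ∈ [0, 4/27)
j=1 picked index 1: u0 ∈ [-1/11, 17/297)
j=2 picked index 2: u0 ∈ [-10/297, 79/594)
j=3 picked index 2: u0 ∈ [-37/297, 25/594)
j=4 picked index 3: u0 ∈ [-29/594, 8/99)
j=5 picked index 4: u0 ∈ [-1/99, 19/297)
j=6 picked index 5: u0 ∈ [-8/297, 61/594)
j=7 picked index 7: u0 ∈ [1/33, 73/594)
j=8 picked index 8: u0 ∈ [19/594, 41/594)
j=9 picked index 9: u0 ∈ [-13/594, 32/297)
j=10 picked index 10: u0 ∈ [5/297, 1/11)
intersection: [19/594, 25/594)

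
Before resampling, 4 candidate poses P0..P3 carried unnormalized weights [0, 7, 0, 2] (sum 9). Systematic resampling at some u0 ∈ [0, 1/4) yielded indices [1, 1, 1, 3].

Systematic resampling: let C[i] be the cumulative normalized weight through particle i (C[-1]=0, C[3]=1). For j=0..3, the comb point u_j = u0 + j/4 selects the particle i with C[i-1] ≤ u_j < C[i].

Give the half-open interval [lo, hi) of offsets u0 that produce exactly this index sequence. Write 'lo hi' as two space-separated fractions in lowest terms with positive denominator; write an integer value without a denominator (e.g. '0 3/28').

C = [0, 7/9, 7/9, 1]
j=0 picked index 1: u0 ∈ [0, 7/9)
j=1 picked index 1: u0 ∈ [-1/4, 19/36)
j=2 picked index 1: u0 ∈ [-1/2, 5/18)
j=3 picked index 3: u0 ∈ [1/36, 1/4)
intersection: [1/36, 1/4)

1/36 1/4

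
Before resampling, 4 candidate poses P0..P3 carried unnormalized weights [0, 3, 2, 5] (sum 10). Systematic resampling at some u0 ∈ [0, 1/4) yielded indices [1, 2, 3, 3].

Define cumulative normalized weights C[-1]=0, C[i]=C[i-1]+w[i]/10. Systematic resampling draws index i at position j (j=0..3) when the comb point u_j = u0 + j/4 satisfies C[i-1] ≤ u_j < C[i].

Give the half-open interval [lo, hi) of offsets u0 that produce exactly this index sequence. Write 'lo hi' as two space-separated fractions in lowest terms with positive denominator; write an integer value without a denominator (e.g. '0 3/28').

C = [0, 3/10, 1/2, 1]
j=0 picked index 1: u0 ∈ [0, 3/10)
j=1 picked index 2: u0 ∈ [1/20, 1/4)
j=2 picked index 3: u0 ∈ [0, 1/2)
j=3 picked index 3: u0 ∈ [-1/4, 1/4)
intersection: [1/20, 1/4)

1/20 1/4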